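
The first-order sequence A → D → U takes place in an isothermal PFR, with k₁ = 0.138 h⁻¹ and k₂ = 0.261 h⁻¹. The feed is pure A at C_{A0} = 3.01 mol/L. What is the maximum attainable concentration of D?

Evaluating C_D at τ_opt = ln(k₂/k₁)/(k₂−k₁) gives C_{D,max}/C_{A0} = (k₁/k₂)^[k₂/(k₂−k₁)].
= (0.138/0.261)^(0.261/(0.261−0.138)) = (0.5287)^(2.122) = 0.2587.
C_{D,max} = 0.2587×3.01 = 0.779 mol/L.

0.779 mol/L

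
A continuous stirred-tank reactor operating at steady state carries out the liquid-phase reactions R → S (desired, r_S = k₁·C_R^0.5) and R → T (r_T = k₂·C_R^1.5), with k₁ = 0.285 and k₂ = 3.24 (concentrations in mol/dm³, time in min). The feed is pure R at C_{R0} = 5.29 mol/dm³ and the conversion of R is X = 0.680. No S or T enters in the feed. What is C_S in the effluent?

Exit C_R = C_{R0}(1−X) = 5.29×0.320 = 1.693 mol/dm³.
In a CSTR the entire volume is at exit conditions, so r_S = 0.285×1.693^0.5 = 0.3708 and r_T = 3.24×1.693^1.5 = 7.136.
Fraction of consumed R going to S: r_S/(r_S+r_T) = 0.04940.
C_S = 0.04940·C_{R0}·X = 0.04940×5.29×0.680 = 0.178 mol/dm³.

0.178 mol/dm³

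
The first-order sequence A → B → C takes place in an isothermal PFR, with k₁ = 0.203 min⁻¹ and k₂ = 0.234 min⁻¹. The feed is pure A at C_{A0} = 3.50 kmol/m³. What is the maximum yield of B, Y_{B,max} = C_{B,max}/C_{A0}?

At the optimum, C_{B,max}/C_{A0} = (k₁/k₂)^[k₂/(k₂−k₁)].
= (0.203/0.234)^(0.234/(0.234−0.203)) = (0.8675)^(7.548) = 0.3421.

0.342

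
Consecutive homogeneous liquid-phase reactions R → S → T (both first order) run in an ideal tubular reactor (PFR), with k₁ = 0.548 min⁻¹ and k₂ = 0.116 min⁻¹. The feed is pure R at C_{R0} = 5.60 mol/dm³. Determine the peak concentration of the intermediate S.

At the optimum, C_{S,max}/C_{R0} = (k₁/k₂)^[k₂/(k₂−k₁)].
= (0.548/0.116)^(0.116/(0.116−0.548)) = (4.724)^(-0.2685) = 0.6591.
C_{S,max} = 0.6591×5.60 = 3.69 mol/dm³.

3.69 mol/dm³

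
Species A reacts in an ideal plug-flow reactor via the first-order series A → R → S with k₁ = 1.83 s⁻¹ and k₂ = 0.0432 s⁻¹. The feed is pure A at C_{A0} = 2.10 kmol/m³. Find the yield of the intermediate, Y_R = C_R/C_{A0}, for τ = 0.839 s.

0.767

The intermediate concentration in a first-order A→B→C sequence is C_R = k₁C_{A0}(e^(−k₁τ) − e^(−k₂τ))/(k₂−k₁).
e^(−k₁τ) = e^(−1.83×0.839) = e^(−1.535) = 0.2154; e^(−k₂τ) = e^(−0.03624) = 0.9644.
C_R = 1.83×2.10/(0.0432−1.83) × (0.2154−0.9644) = (-2.151)×(-0.7490) = 1.611 kmol/m³.
Y_R = C_R/C_{A0} = 1.611/2.10 = 0.767.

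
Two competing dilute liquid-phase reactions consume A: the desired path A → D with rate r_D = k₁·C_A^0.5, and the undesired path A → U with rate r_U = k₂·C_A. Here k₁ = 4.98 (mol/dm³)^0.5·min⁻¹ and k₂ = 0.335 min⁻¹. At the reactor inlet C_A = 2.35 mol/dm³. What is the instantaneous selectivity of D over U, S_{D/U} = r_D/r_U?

S_{D/U} = r_D/r_U = (k₁·C_A^0.5)/(k₂·C_A) = (k₁/k₂)·C_A^-0.5.
= (4.98×2.350^0.5) / (0.335×2.350) = 7.634/0.7873 = 9.70.
The undesired path is higher order in A, so low C_A (CSTR or dilute feed) favours D.

9.70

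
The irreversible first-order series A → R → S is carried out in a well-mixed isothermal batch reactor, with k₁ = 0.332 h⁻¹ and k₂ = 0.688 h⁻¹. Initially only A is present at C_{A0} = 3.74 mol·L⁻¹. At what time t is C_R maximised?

Setting dC_R/dt = 0 gives t_opt = ln(k₂/k₁)/(k₂−k₁).
= ln(0.688/0.332)/(0.688−0.332) = ln(2.072)/0.3560 = 0.7287/0.3560 = 2.05 h.

2.05 h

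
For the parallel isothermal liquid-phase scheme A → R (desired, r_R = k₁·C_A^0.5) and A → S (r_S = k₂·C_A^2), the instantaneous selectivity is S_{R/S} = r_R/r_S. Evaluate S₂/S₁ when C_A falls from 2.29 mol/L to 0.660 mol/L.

S_{R/S} = (k₁/k₂)·C_A^-1.5, so S₂/S₁ = (C_{A,2}/C_{A,1})^-1.5.
= (0.660/2.29)^(-1.5) = (0.2882)^(-1.5) = 6.46.
Selectivity toward R rises as C_A falls — low-concentration operation is favoured.

6.46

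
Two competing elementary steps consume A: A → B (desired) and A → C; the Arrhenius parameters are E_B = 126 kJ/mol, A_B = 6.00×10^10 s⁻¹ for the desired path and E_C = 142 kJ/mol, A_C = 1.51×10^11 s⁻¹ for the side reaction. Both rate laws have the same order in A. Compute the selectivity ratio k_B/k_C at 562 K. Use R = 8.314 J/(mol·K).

12.2

Since both paths have the same order in A, the concentration cancels and S_{B/C} = k_B/k_C = (A_B/A_C)·exp[(E_C−E_B)/(RT)].
(E_C−E_B)/(RT) = (142−126)×10³/(8.314×562) = 16000/4672 = 3.424.
k_B/k_C = (6.00×10^10/1.51×10^11)·exp(3.424) = 0.3974 × 30.70 = 12.2.
Since E_B < E_C, lowering the temperature improves selectivity toward B.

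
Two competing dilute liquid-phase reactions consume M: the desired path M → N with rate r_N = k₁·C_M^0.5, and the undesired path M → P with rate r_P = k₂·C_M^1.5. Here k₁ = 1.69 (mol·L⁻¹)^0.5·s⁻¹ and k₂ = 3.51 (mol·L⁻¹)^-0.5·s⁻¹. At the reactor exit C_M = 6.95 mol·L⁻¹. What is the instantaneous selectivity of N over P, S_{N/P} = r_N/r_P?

0.0693

S_{N/P} = r_N/r_P = (k₁·C_M^0.5)/(k₂·C_M^1.5) = (k₁/k₂)·C_M⁻¹.
= (1.69×6.950^0.5) / (3.51×6.950^1.5) = 4.455/64.31 = 0.0693.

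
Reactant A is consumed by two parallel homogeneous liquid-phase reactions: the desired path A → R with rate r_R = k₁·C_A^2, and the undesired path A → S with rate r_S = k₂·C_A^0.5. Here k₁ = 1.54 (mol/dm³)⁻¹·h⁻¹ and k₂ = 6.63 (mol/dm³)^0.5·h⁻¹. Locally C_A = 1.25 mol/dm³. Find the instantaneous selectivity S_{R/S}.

0.325

S_{R/S} = r_R/r_S = (k₁·C_A^2)/(k₂·C_A^0.5) = (k₁/k₂)·C_A^1.5.
= (1.54×1.250^2) / (6.63×1.250^0.5) = 2.406/7.413 = 0.325.
Since the desired path is higher order in A, keeping C_A high (PFR or concentrated feed) favours R.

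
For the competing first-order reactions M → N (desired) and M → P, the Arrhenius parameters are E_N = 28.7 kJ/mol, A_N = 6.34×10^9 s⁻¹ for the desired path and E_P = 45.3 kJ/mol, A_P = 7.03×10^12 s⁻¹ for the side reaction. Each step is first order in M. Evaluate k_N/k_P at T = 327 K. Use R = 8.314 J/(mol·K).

0.404

With equal orders, S_{N/P} = k_N/k_P = (A_N/A_P)·exp[(E_P−E_N)/(RT)].
(E_P−E_N)/(RT) = (45.3−28.7)×10³/(8.314×327) = 16600/2719 = 6.106.
k_N/k_P = (6.34×10^9/7.03×10^12)·exp(6.106) = 9.018×10^-4 × 448.5 = 0.404.
Since E_N < E_P, lowering the temperature improves selectivity toward N.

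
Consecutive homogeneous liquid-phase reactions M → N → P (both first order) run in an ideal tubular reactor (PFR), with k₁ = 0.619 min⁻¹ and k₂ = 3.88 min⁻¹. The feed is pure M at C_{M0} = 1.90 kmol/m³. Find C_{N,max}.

For a first-order series the maximum intermediate yield is C_{N,max}/C_{M0} = (k₁/k₂)^[k₂/(k₂−k₁)].
= (0.619/3.88)^(3.88/(3.88−0.619)) = (0.1595)^(1.190) = 0.1126.
C_{N,max} = 0.1126×1.90 = 0.214 kmol/m³.

0.214 kmol/m³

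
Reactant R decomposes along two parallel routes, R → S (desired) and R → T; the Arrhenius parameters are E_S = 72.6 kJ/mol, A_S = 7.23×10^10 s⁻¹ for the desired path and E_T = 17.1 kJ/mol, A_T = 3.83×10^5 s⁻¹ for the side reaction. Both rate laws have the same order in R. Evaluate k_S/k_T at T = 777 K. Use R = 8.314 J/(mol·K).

With equal orders, S_{S/T} = k_S/k_T = (A_S/A_T)·exp[(E_T−E_S)/(RT)].
(E_T−E_S)/(RT) = (17.1−72.6)×10³/(8.314×777) = -55500/6460 = -8.591.
k_S/k_T = (7.23×10^10/3.83×10^5)·exp(-8.591) = 1.888×10^5 × 1.857×10^-4 = 35.1.
Since E_S > E_T, raising the temperature improves selectivity toward S.

35.1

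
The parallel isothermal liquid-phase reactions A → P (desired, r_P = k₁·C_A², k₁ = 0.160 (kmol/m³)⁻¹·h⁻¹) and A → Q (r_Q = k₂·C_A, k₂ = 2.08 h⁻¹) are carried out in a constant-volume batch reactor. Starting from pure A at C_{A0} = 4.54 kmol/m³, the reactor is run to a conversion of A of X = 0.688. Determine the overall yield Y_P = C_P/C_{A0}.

C_A = C_{A0}(1−X) = 1.416 kmol/m³.
Along a PFR/batch, dC_Q/dC_A = −r_Q/(r_P+r_Q) = −k₂/(k₂+k₁·C_A).
Integrating from C_{A0} to C_A: C_Q = (2.08/0.160)·ln[(2.08+0.160·4.54)/(2.08+0.160·1.42)] = 13.00·ln(2.806/2.307) = 2.549 kmol/m³.
Then C_P = (C_{A0}−C_A) − C_Q = 3.124 − 2.549 = 0.5741 kmol/m³.
Y_P = C_P/C_{A0} = 0.5741/4.54 = 0.126.

0.126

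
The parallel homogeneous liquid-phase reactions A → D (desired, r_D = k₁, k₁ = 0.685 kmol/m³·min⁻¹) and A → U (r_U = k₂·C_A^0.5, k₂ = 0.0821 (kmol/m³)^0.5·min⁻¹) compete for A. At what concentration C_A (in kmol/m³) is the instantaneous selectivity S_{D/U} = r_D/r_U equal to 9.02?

0.856 kmol/m³

S_{D/U} = (k₁/k₂)·C_A^-0.5 ⇒ C_A = (S·k₂/k₁)^(-2).
= (9.02×0.0821/0.685)^(-2) = (1.081)^(-2) = 0.856 kmol/m³.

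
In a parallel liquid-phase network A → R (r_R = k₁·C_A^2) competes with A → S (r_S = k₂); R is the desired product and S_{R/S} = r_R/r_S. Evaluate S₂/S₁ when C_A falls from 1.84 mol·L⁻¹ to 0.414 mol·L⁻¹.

0.0506

S_{R/S} = (k₁/k₂)·C_A^2, so S₂/S₁ = (C_{A,2}/C_{A,1})^2.
= (0.414/1.84)^2 = (0.2250)^2 = 0.0506.
Selectivity toward R falls as C_A falls — high-concentration operation is favoured.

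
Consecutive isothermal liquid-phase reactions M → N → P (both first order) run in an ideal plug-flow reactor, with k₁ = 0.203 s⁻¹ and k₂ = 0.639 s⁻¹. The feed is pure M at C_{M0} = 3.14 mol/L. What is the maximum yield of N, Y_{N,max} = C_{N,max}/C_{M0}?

Evaluating C_N at τ_opt = ln(k₂/k₁)/(k₂−k₁) gives C_{N,max}/C_{M0} = (k₁/k₂)^[k₂/(k₂−k₁)].
= (0.203/0.639)^(0.639/(0.639−0.203)) = (0.3177)^(1.466) = 0.1863.

0.186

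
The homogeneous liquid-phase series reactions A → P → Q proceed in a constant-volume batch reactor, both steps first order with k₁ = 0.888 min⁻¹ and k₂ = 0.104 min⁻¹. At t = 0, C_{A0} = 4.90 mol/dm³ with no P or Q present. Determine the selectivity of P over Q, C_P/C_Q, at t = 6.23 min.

1.44

For first-order series with pure A initially, C_P(t) = k₁C_{A0}/(k₂−k₁)·(e^(−k₁t) − e^(−k₂t)).
e^(−k₁t) = e^(−0.888×6.23) = e^(−5.532) = 0.003957; e^(−k₂t) = e^(−0.6479) = 0.5231.
C_P = 0.888×4.90/(0.104−0.888) × (0.003957−0.5231) = (-5.550)×(-0.5192) = 2.881 mol/dm³.
C_A = C_{A0}e^(−k₁t) = 0.01939 mol/dm³, so C_Q = C_{A0}−C_A−C_P = 1.999 mol/dm³; C_P/C_Q = 1.44.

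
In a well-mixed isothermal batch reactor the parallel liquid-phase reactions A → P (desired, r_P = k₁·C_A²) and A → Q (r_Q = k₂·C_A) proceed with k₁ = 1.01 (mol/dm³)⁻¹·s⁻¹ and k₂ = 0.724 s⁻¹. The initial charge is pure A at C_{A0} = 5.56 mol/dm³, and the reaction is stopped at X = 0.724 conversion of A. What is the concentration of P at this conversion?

C_A = C_{A0}(1−X) = 1.535 mol/dm³.
Along a PFR/batch, dC_Q/dC_A = −r_Q/(r_P+r_Q) = −k₂/(k₂+k₁·C_A).
Integrating from C_{A0} to C_A: C_Q = (0.724/1.01)·ln[(0.724+1.01·5.56)/(0.724+1.01·1.53)] = 0.7168·ln(6.340/2.274) = 0.7350 mol/dm³.
Then C_P = (C_{A0}−C_A) − C_Q = 4.025 − 0.7350 = 3.290 mol/dm³.

3.29 mol/dm³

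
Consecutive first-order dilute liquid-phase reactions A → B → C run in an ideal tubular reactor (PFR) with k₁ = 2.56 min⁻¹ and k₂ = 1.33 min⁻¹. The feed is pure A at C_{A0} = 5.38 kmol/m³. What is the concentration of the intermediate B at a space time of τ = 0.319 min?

Solving the coupled first-order balances gives C_B(τ) = [k₁/(k₂−k₁)]·C_{A0}·(e^(−k₁τ) − e^(−k₂τ)).
e^(−k₁τ) = e^(−2.56×0.319) = e^(−0.8166) = 0.4419; e^(−k₂τ) = e^(−0.4243) = 0.6542.
C_B = 2.56×5.38/(1.33−2.56) × (0.4419−0.6542) = (-11.20)×(-0.2123) = 2.378 kmol/m³.

2.38 kmol/m³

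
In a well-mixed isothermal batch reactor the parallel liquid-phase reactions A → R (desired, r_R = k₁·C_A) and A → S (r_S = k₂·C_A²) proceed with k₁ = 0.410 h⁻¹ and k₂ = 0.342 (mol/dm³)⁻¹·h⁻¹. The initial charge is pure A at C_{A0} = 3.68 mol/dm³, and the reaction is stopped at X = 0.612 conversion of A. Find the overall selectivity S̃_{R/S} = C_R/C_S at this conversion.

C_A = C_{A0}(1−X) = 1.428 mol/dm³.
Along a PFR/batch, dC_R/dC_A = −r_R/(r_R+r_S) = −k₁/(k₁+k₂·C_A).
Integrating from C_{A0} to C_A: C_R = (0.410/0.342)·ln[(0.410+0.342·3.68)/(0.410+0.342·1.43)] = 1.199·ln(1.669/0.8983) = 0.7423 mol/dm³.
C_S = (C_{A0}−C_A)−C_R = 1.510 mol/dm³; S̃_{R/S} = 0.7423/1.510 = 0.492.

0.492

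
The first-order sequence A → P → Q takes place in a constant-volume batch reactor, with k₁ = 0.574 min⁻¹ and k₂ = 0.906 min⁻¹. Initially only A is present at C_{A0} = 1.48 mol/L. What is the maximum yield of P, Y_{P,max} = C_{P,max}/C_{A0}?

At the optimum, C_{P,max}/C_{A0} = (k₁/k₂)^[k₂/(k₂−k₁)].
= (0.574/0.906)^(0.906/(0.906−0.574)) = (0.6336)^(2.729) = 0.2878.

0.288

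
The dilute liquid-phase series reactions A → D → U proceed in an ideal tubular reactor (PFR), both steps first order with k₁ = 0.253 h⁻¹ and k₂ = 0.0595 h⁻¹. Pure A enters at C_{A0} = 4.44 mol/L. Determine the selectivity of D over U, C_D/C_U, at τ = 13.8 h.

1.23

The intermediate concentration in a first-order A→B→C sequence is C_D = k₁C_{A0}(e^(−k₁τ) − e^(−k₂τ))/(k₂−k₁).
e^(−k₁τ) = e^(−0.253×13.8) = e^(−3.491) = 0.03046; e^(−k₂τ) = e^(−0.8211) = 0.4399.
C_D = 0.253×4.44/(0.0595−0.253) × (0.03046−0.4399) = (-5.805)×(-0.4095) = 2.377 mol/L.
C_A = C_{A0}e^(−k₁τ) = 0.1352 mol/L, so C_U = C_{A0}−C_A−C_D = 1.928 mol/L; C_D/C_U = 1.23.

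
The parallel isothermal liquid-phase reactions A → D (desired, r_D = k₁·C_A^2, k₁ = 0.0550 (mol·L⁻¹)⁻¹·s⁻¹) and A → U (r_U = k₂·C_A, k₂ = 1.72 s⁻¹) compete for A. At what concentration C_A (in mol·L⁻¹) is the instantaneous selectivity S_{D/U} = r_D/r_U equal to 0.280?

8.76 mol·L⁻¹

S_{D/U} = (k₁/k₂)·C_A ⇒ C_A = S·k₂/k₁.
= 0.280×1.72/0.0550 = 8.76 mol·L⁻¹.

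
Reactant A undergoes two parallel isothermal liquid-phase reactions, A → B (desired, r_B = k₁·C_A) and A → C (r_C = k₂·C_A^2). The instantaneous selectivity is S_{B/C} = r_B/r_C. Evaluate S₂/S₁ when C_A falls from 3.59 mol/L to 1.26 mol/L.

2.85

S_{B/C} = (k₁/k₂)·C_A⁻¹, so S₂/S₁ = (C_{A,2}/C_{A,1})⁻¹.
= 3.59/1.26 = 2.85.
Selectivity toward B rises as C_A falls — low-concentration operation is favoured.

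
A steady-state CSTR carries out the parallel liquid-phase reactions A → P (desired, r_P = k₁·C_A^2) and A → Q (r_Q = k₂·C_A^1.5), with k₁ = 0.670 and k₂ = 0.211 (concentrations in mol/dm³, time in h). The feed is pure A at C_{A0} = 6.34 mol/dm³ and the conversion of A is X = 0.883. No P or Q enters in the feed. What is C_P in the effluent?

Exit C_A = C_{A0}(1−X) = 6.34×0.117 = 0.7418 mol/dm³.
A CSTR operates uniformly at the exit composition, giving r_P = 0.3687 and r_Q = 0.1348 (each k·C_A^n at C_A = 0.7418).
Fraction of consumed A going to P: r_P/(r_P+r_Q) = 0.7323.
C_P = 0.7323·C_{A0}·X = 0.7323×6.34×0.883 = 4.10 mol/dm³.

4.10 mol/dm³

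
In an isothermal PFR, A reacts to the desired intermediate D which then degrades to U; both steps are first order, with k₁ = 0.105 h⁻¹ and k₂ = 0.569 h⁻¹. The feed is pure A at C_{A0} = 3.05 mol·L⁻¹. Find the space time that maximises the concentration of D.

3.64 h

Setting dC_D/dτ = 0 gives τ_opt = ln(k₂/k₁)/(k₂−k₁).
= ln(0.569/0.105)/(0.569−0.105) = ln(5.419)/0.4640 = 1.690/0.4640 = 3.64 h.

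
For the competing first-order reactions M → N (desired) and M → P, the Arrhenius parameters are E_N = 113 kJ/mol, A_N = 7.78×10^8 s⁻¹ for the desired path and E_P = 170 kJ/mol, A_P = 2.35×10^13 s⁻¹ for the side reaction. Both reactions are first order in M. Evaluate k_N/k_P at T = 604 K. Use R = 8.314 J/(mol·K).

k_N/k_P = (A_N/A_P)·exp[−(E_N−E_P)/(RT)] = (A_N/A_P)·exp[(E_P−E_N)/(RT)].
(E_P−E_N)/(RT) = (170−113)×10³/(8.314×604) = 57000/5022 = 11.35.
k_N/k_P = (7.78×10^8/2.35×10^13)·exp(11.35) = 3.311×10^-5 × 85037 = 2.82.
Since E_N < E_P, lowering the temperature improves selectivity toward N.

2.82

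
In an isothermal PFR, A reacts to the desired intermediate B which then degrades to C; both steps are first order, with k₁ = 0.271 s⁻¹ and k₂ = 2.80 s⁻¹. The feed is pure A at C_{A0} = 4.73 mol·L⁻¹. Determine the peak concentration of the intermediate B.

Evaluating C_B at τ_opt = ln(k₂/k₁)/(k₂−k₁) gives C_{B,max}/C_{A0} = (k₁/k₂)^[k₂/(k₂−k₁)].
= (0.271/2.80)^(2.80/(2.80−0.271)) = (0.09679)^(1.107) = 0.07536.
C_{B,max} = 0.07536×4.73 = 0.356 mol·L⁻¹.

0.356 mol·L⁻¹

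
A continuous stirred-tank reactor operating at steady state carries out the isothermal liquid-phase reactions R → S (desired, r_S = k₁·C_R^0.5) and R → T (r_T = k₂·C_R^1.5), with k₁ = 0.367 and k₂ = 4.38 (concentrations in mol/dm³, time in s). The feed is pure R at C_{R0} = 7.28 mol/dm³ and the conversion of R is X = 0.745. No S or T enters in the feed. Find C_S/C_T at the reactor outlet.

Exit C_R = C_{R0}(1−X) = 7.28×0.255 = 1.856 mol/dm³.
A CSTR operates uniformly at the exit composition, giving r_S = 0.5000 and r_T = 11.08 (each k·C_R^n at C_R = 1.856).
Overall selectivity = C_S/C_T = r_Sτ/(r_Tτ) = r_S/r_T = 0.0451.

0.0451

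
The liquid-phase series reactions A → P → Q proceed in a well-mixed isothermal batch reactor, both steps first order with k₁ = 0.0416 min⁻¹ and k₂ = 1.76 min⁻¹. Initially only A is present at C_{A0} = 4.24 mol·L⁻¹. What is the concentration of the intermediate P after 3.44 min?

Solving the coupled first-order balances gives C_P(t) = [k₁/(k₂−k₁)]·C_{A0}·(e^(−k₁t) − e^(−k₂t)).
e^(−k₁t) = e^(−0.0416×3.44) = e^(−0.1431) = 0.8667; e^(−k₂t) = e^(−6.054) = 0.002348.
C_P = 0.0416×4.24/(1.76−0.0416) × (0.8667−0.002348) = 0.1026×0.8643 = 0.08872 mol·L⁻¹.

0.0887 mol·L⁻¹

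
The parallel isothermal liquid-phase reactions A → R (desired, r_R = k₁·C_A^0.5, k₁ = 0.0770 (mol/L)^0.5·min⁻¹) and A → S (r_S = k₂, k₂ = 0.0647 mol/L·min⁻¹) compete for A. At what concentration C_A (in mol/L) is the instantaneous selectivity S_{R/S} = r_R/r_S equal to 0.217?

0.0332 mol/L

S_{R/S} = (k₁/k₂)·C_A^0.5 ⇒ C_A = (S·k₂/k₁)^(2).
= (0.217×0.0647/0.0770)^(2) = (0.1823)^(2) = 0.0332 mol/L.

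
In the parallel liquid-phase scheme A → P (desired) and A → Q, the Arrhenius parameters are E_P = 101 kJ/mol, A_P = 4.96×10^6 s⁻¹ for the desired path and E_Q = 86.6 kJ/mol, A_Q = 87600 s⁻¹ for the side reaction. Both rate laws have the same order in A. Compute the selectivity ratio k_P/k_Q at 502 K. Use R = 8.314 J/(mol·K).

k_P/k_Q = (A_P/A_Q)·exp[−(E_P−E_Q)/(RT)] = (A_P/A_Q)·exp[(E_Q−E_P)/(RT)].
(E_Q−E_P)/(RT) = (86.6−101)×10³/(8.314×502) = -14400/4174 = -3.450.
k_P/k_Q = (4.96×10^6/87600)·exp(-3.450) = 56.62 × 0.03174 = 1.80.
Since E_P > E_Q, raising the temperature improves selectivity toward P.

1.80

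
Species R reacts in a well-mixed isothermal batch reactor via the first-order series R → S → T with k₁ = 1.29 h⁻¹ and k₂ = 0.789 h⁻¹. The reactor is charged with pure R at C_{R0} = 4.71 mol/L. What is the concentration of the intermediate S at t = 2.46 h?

1.23 mol/L

The intermediate concentration in a first-order A→B→C sequence is C_S = k₁C_{R0}(e^(−k₁t) − e^(−k₂t))/(k₂−k₁).
e^(−k₁t) = e^(−1.29×2.46) = e^(−3.173) = 0.04186; e^(−k₂t) = e^(−1.941) = 0.1436.
C_S = 1.29×4.71/(0.789−1.29) × (0.04186−0.1436) = (-12.13)×(-0.1017) = 1.233 mol/L.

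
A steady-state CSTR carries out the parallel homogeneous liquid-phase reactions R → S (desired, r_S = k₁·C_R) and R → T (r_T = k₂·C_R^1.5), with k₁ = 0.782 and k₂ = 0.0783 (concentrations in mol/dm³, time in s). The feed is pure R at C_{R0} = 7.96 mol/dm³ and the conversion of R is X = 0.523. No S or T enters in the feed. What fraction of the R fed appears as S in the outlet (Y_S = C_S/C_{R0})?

Exit C_R = C_{R0}(1−X) = 7.96×0.477 = 3.797 mol/dm³.
Rates in a CSTR are evaluated at the outlet concentration: r_S = 0.782×3.797 = 2.969, r_T = 0.0783×3.797^1.5 = 0.5793.
Fraction of consumed R going to S: r_S/(r_S+r_T) = 0.8367.
C_S = 0.8367·C_{R0}·X = 0.8367×7.96×0.523 = 3.48 mol/dm³; Y_S = C_S/C_{R0} = 0.438.

0.438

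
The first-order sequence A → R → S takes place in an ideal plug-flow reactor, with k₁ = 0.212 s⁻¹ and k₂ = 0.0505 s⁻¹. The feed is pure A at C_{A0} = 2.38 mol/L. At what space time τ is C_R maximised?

For first-order series the maximum of C_R occurs at τ_opt = ln(k₂/k₁)/(k₂−k₁).
= ln(0.0505/0.212)/(0.0505−0.212) = ln(0.2382)/-0.1615 = -1.435/-0.1615 = 8.88 s.

8.88 s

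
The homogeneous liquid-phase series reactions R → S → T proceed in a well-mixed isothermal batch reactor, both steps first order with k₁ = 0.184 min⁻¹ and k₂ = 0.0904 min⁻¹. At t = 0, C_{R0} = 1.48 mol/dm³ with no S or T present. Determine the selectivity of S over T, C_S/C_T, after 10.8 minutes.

1.20

For first-order series with pure R initially, C_S(t) = k₁C_{R0}/(k₂−k₁)·(e^(−k₁t) − e^(−k₂t)).
e^(−k₁t) = e^(−0.184×10.8) = e^(−1.987) = 0.1371; e^(−k₂t) = e^(−0.9763) = 0.3767.
C_S = 0.184×1.48/(0.0904−0.184) × (0.1371−0.3767) = (-2.909)×(-0.2396) = 0.6971 mol/dm³.
C_R = C_{R0}e^(−k₁t) = 0.2029 mol/dm³, so C_T = C_{R0}−C_R−C_S = 0.5800 mol/dm³; C_S/C_T = 1.20.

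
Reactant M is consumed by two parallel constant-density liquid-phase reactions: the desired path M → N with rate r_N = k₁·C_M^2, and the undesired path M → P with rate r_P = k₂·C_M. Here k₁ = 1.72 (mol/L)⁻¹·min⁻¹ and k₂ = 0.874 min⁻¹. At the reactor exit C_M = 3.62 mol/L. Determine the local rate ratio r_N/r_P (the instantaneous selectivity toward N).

S_{N/P} = r_N/r_P = (k₁·C_M^2)/(k₂·C_M) = (k₁/k₂)·C_M.
= (1.72×3.620^2) / (0.874×3.620) = 22.54/3.164 = 7.12.

7.12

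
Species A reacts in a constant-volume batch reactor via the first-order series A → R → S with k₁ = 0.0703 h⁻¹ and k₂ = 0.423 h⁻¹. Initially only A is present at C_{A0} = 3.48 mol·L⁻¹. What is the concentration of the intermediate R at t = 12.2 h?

The intermediate concentration in a first-order A→B→C sequence is C_R = k₁C_{A0}(e^(−k₁t) − e^(−k₂t))/(k₂−k₁).
e^(−k₁t) = e^(−0.0703×12.2) = e^(−0.8577) = 0.4242; e^(−k₂t) = e^(−5.161) = 0.005738.
C_R = 0.0703×3.48/(0.423−0.0703) × (0.4242−0.005738) = 0.6936×0.4184 = 0.2902 mol·L⁻¹.

0.290 mol·L⁻¹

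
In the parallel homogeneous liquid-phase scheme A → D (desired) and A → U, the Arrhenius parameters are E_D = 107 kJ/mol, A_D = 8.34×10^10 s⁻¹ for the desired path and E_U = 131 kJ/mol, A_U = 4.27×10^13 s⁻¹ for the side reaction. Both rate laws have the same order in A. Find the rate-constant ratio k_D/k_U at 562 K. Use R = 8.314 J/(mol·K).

Since both paths have the same order in A, the concentration cancels and S_{D/U} = k_D/k_U = (A_D/A_U)·exp[(E_U−E_D)/(RT)].
(E_U−E_D)/(RT) = (131−107)×10³/(8.314×562) = 24000/4672 = 5.136.
k_D/k_U = (8.34×10^10/4.27×10^13)·exp(5.136) = 0.001953 × 170.1 = 0.332.

0.332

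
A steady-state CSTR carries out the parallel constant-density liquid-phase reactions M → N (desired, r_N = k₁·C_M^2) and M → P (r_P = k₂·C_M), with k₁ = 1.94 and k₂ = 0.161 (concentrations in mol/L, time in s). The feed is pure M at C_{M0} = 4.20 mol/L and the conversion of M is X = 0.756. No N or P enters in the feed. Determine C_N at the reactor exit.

Exit C_M = C_{M0}(1−X) = 4.20×0.244 = 1.025 mol/L.
Rates in a CSTR are evaluated at the outlet concentration: r_N = 1.94×1.025^2 = 2.037, r_P = 0.161×1.025 = 0.1650.
Fraction of consumed M going to N: r_N/(r_N+r_P) = 0.9251.
C_N = 0.9251·C_{M0}·X = 0.9251×4.20×0.756 = 2.94 mol/L.

2.94 mol/L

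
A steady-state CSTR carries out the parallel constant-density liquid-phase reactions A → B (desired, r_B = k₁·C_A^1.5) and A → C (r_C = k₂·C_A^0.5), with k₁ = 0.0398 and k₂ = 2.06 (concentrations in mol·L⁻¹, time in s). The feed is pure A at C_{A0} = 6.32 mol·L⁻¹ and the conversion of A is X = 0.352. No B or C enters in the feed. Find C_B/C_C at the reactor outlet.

0.0791

Exit C_A = C_{A0}(1−X) = 6.32×0.648 = 4.095 mol·L⁻¹.
Rates in a CSTR are evaluated at the outlet concentration: r_B = 0.0398×4.095^1.5 = 0.3299, r_C = 2.06×4.095^0.5 = 4.169.
Overall selectivity = C_B/C_C = r_Bτ/(r_Cτ) = r_B/r_C = 0.0791.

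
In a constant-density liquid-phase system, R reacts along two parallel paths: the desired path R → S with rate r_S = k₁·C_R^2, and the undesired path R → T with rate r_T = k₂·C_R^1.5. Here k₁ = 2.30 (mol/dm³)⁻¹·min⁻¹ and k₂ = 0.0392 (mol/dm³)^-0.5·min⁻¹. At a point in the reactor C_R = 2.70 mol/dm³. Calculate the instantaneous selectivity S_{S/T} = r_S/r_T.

S_{S/T} = r_S/r_T = (k₁·C_R^2)/(k₂·C_R^1.5) = (k₁/k₂)·C_R^0.5.
= (2.30×2.700^2) / (0.0392×2.700^1.5) = 16.77/0.1739 = 96.4.

96.4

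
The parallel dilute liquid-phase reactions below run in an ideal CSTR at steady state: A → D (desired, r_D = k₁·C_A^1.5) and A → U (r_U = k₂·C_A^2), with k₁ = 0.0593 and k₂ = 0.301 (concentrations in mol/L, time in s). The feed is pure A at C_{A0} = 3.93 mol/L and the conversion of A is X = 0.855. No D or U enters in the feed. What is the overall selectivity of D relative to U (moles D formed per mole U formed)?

0.261

Exit C_A = C_{A0}(1−X) = 3.93×0.145 = 0.5699 mol/L.
A CSTR operates uniformly at the exit composition, giving r_D = 0.02551 and r_U = 0.09774 (each k·C_A^n at C_A = 0.5699).
Overall selectivity = C_D/C_U = r_Dτ/(r_Uτ) = r_D/r_U = 0.261.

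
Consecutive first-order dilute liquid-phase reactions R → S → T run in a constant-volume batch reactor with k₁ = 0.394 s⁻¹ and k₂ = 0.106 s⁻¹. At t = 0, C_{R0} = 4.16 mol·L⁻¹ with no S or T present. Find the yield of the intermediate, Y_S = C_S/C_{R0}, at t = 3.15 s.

0.584

Solving the coupled first-order balances gives C_S(t) = [k₁/(k₂−k₁)]·C_{R0}·(e^(−k₁t) − e^(−k₂t)).
e^(−k₁t) = e^(−0.394×3.15) = e^(−1.241) = 0.2891; e^(−k₂t) = e^(−0.3339) = 0.7161.
C_S = 0.394×4.16/(0.106−0.394) × (0.2891−0.7161) = (-5.691)×(-0.4271) = 2.430 mol·L⁻¹.
Y_S = C_S/C_{R0} = 2.430/4.16 = 0.584.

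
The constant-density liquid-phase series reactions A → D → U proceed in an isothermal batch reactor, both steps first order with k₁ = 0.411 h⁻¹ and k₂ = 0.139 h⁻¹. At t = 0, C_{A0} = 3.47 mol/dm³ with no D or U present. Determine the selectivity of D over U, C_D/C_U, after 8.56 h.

The intermediate concentration in a first-order A→B→C sequence is C_D = k₁C_{A0}(e^(−k₁t) − e^(−k₂t))/(k₂−k₁).
e^(−k₁t) = e^(−0.411×8.56) = e^(−3.518) = 0.02965; e^(−k₂t) = e^(−1.190) = 0.3043.
C_D = 0.411×3.47/(0.139−0.411) × (0.02965−0.3043) = (-5.243)×(-0.2746) = 1.440 mol/dm³.
C_A = C_{A0}e^(−k₁t) = 0.1029 mol/dm³, so C_U = C_{A0}−C_A−C_D = 1.927 mol/dm³; C_D/C_U = 0.747.

0.747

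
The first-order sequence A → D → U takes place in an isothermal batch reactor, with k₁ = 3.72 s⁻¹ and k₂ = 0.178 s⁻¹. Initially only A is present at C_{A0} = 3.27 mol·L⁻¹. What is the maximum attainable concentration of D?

For a first-order series the maximum intermediate yield is C_{D,max}/C_{A0} = (k₁/k₂)^[k₂/(k₂−k₁)].
= (3.72/0.178)^(0.178/(0.178−3.72)) = (20.90)^(-0.05025) = 0.8583.
C_{D,max} = 0.8583×3.27 = 2.81 mol·L⁻¹.

2.81 mol·L⁻¹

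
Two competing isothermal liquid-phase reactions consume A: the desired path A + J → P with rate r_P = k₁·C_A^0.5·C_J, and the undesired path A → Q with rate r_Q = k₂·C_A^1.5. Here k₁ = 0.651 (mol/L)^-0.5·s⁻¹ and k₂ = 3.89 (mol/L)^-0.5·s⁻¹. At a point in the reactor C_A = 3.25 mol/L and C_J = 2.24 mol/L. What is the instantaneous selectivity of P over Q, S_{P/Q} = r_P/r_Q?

0.115

S_{P/Q} = r_P/r_Q = (k₁·C_A^0.5·C_J)/(k₂·C_A^1.5) = (k₁/k₂)·C_A⁻¹·C_J.
= (0.651×3.250^0.5×2.240) / (3.89×3.250^1.5) = 2.629/22.79 = 0.115.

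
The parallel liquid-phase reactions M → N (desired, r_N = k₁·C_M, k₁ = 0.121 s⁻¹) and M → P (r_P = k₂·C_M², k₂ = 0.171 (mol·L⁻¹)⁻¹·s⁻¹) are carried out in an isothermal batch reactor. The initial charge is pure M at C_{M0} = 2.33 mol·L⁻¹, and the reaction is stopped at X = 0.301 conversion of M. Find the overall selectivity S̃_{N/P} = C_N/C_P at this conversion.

0.360

C_M = C_{M0}(1−X) = 1.629 mol·L⁻¹.
Along a PFR/batch, dC_N/dC_M = −r_N/(r_N+r_P) = −k₁/(k₁+k₂·C_M).
Integrating from C_{M0} to C_M: C_N = (0.121/0.171)·ln[(0.121+0.171·2.33)/(0.121+0.171·1.63)] = 0.7076·ln(0.5194/0.3995) = 0.1858 mol·L⁻¹.
C_P = (C_{M0}−C_M)−C_N = 0.5156 mol·L⁻¹; S̃_{N/P} = 0.1858/0.5156 = 0.360.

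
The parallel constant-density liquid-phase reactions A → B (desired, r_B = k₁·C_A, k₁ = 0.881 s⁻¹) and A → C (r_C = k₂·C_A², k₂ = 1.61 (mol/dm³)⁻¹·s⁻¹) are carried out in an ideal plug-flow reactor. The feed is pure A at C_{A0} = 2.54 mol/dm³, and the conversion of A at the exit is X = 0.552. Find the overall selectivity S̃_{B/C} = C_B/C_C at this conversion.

0.309

C_A = C_{A0}(1−X) = 1.138 mol/dm³.
Along a PFR/batch, dC_B/dC_A = −r_B/(r_B+r_C) = −k₁/(k₁+k₂·C_A).
Integrating from C_{A0} to C_A: C_B = (0.881/1.61)·ln[(0.881+1.61·2.54)/(0.881+1.61·1.14)] = 0.5472·ln(4.970/2.713) = 0.3313 mol/dm³.
C_C = (C_{A0}−C_A)−C_B = 1.071 mol/dm³; S̃_{B/C} = 0.3313/1.071 = 0.309.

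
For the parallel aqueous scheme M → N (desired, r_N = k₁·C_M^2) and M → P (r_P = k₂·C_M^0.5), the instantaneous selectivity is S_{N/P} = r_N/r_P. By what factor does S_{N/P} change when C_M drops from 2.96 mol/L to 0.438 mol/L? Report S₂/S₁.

0.0569

S_{N/P} = (k₁/k₂)·C_M^1.5, so S₂/S₁ = (C_{M,2}/C_{M,1})^1.5.
= (0.438/2.96)^1.5 = (0.1480)^1.5 = 0.0569.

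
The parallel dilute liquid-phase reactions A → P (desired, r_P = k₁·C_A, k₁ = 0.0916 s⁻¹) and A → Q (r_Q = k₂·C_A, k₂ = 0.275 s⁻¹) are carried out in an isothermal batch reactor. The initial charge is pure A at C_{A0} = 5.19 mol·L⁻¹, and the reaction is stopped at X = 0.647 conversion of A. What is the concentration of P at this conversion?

0.839 mol·L⁻¹

C_A = C_{A0}(1−X) = 1.832 mol·L⁻¹.
Both paths are first order in A, so the instantaneous fraction to P is constant: dC_P/d(−C_A) = k₁/(k₁+k₂) = 0.2499.
C_P = 0.2499·(C_{A0}−C_A) = 0.2499×3.358 = 0.839 mol·L⁻¹.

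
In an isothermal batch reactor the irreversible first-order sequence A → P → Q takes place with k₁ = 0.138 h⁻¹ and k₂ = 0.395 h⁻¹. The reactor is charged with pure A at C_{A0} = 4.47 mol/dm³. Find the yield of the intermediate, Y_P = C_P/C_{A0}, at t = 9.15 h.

0.137

For first-order series with pure A initially, C_P(t) = k₁C_{A0}/(k₂−k₁)·(e^(−k₁t) − e^(−k₂t)).
e^(−k₁t) = e^(−0.138×9.15) = e^(−1.263) = 0.2829; e^(−k₂t) = e^(−3.614) = 0.02694.
C_P = 0.138×4.47/(0.395−0.138) × (0.2829−0.02694) = 2.400×0.2560 = 0.6143 mol/dm³.
Y_P = C_P/C_{A0} = 0.6143/4.47 = 0.137.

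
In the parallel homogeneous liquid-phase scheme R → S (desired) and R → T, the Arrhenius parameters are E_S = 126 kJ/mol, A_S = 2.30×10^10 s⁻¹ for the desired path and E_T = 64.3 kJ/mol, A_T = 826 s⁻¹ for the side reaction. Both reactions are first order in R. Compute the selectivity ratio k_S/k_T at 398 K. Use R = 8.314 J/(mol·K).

With equal orders, S_{S/T} = k_S/k_T = (A_S/A_T)·exp[(E_T−E_S)/(RT)].
(E_T−E_S)/(RT) = (64.3−126)×10³/(8.314×398) = -61700/3309 = -18.65.
k_S/k_T = (2.30×10^10/826)·exp(-18.65) = 2.785×10^7 × 7.980×10^-9 = 0.222.
Since E_S > E_T, raising the temperature improves selectivity toward S.

0.222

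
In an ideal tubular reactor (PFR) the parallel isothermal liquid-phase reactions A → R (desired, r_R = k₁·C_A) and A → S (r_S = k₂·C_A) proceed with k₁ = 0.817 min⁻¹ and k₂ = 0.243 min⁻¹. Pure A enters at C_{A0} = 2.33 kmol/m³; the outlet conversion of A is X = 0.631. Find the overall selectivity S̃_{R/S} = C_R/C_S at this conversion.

3.36

C_A = C_{A0}(1−X) = 0.8598 kmol/m³.
Both paths are first order in A, so the instantaneous fraction to R is constant: dC_R/d(−C_A) = k₁/(k₁+k₂) = 0.7708.
C_R = 0.7708·(C_{A0}−C_A) = 0.7708×1.470 = 1.13 kmol/m³.
C_S = (C_{A0}−C_A)−C_R = 0.3370 kmol/m³; S̃_{R/S} = 1.133/0.3370 = 3.36.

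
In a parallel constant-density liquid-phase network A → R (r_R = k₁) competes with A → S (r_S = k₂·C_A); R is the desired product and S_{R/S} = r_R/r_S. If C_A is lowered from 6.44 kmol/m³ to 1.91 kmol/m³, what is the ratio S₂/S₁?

S_{R/S} = (k₁/k₂)·C_A⁻¹, so S₂/S₁ = (C_{A,2}/C_{A,1})⁻¹.
= 6.44/1.91 = 3.37.
Selectivity toward R rises as C_A falls — low-concentration operation is favoured.

3.37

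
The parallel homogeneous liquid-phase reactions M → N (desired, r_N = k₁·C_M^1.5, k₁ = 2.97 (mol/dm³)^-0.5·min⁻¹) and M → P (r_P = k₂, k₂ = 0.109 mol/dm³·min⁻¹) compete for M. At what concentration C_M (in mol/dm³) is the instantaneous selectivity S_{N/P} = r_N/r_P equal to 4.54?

0.303 mol/dm³

S_{N/P} = (k₁/k₂)·C_M^1.5 ⇒ C_M = (S·k₂/k₁)^(1/1.5).
= (4.54×0.109/2.97)^(0.6667) = (0.1666)^(0.6667) = 0.303 mol/dm³.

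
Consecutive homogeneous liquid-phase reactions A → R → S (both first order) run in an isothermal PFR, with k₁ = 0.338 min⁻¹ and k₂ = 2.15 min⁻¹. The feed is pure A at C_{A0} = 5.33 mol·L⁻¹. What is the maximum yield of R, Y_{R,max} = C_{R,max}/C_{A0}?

For a first-order series the maximum intermediate yield is C_{R,max}/C_{A0} = (k₁/k₂)^[k₂/(k₂−k₁)].
= (0.338/2.15)^(2.15/(2.15−0.338)) = (0.1572)^(1.187) = 0.1113.

0.111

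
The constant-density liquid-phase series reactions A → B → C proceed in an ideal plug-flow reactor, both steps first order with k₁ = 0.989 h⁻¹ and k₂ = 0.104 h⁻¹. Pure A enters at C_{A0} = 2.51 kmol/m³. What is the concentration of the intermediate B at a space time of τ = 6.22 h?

1.46 kmol/m³

Solving the coupled first-order balances gives C_B(τ) = [k₁/(k₂−k₁)]·C_{A0}·(e^(−k₁τ) − e^(−k₂τ)).
e^(−k₁τ) = e^(−0.989×6.22) = e^(−6.152) = 0.002130; e^(−k₂τ) = e^(−0.6469) = 0.5237.
C_B = 0.989×2.51/(0.104−0.989) × (0.002130−0.5237) = (-2.805)×(-0.5215) = 1.463 kmol/m³.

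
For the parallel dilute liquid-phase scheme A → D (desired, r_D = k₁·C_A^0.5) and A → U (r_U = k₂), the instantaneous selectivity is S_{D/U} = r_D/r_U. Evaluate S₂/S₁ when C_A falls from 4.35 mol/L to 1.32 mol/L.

0.551

S_{D/U} = (k₁/k₂)·C_A^0.5, so S₂/S₁ = (C_{A,2}/C_{A,1})^0.5.
= (1.32/4.35)^0.5 = (0.3034)^0.5 = 0.551.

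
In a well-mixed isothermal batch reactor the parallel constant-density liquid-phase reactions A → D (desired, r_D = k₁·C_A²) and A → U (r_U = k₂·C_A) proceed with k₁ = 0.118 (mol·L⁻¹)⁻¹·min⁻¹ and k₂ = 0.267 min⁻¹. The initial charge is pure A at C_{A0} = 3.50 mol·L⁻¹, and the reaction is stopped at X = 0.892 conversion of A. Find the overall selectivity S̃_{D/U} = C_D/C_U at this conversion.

C_A = C_{A0}(1−X) = 0.3780 mol·L⁻¹.
Along a PFR/batch, dC_U/dC_A = −r_U/(r_D+r_U) = −k₂/(k₂+k₁·C_A).
Integrating from C_{A0} to C_A: C_U = (0.267/0.118)·ln[(0.267+0.118·3.50)/(0.267+0.118·0.378)] = 2.263·ln(0.6800/0.3116) = 1.766 mol·L⁻¹.
Then C_D = (C_{A0}−C_A) − C_U = 3.122 − 1.766 = 1.356 mol·L⁻¹.
S̃_{D/U} = C_D/C_U = 1.356/1.766 = 0.768.

0.768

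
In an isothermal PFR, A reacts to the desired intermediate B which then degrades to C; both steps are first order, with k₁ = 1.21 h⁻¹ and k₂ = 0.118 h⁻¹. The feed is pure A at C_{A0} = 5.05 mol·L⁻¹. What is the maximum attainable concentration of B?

3.93 mol·L⁻¹

Evaluating C_B at τ_opt = ln(k₂/k₁)/(k₂−k₁) gives C_{B,max}/C_{A0} = (k₁/k₂)^[k₂/(k₂−k₁)].
= (1.21/0.118)^(0.118/(0.118−1.21)) = (10.25)^(-0.1081) = 0.7776.
C_{B,max} = 0.7776×5.05 = 3.93 mol·L⁻¹.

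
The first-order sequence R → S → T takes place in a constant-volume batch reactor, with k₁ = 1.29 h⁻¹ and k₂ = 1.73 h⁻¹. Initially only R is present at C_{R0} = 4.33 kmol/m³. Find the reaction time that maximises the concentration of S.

0.667 h

For first-order series the maximum of C_S occurs at t_opt = ln(k₂/k₁)/(k₂−k₁).
= ln(1.73/1.29)/(1.73−1.29) = ln(1.341)/0.4400 = 0.2935/0.4400 = 0.667 h.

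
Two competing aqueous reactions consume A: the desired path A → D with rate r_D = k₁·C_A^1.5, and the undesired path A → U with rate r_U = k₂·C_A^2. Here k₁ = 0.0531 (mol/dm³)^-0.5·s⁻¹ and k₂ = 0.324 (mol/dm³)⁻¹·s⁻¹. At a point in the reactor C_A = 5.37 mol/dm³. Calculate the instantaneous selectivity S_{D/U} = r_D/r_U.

0.0707

S_{D/U} = r_D/r_U = (k₁·C_A^1.5)/(k₂·C_A^2) = (k₁/k₂)·C_A^-0.5.
= (0.0531×5.370^1.5) / (0.324×5.370^2) = 0.6608/9.343 = 0.0707.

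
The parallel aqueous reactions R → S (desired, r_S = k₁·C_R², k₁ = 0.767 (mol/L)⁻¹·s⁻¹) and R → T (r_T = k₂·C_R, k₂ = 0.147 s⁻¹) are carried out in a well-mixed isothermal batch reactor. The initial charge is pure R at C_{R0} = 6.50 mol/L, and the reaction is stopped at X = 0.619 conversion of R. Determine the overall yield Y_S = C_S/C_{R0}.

C_R = C_{R0}(1−X) = 2.477 mol/L.
Along a PFR/batch, dC_T/dC_R = −r_T/(r_S+r_T) = −k₂/(k₂+k₁·C_R).
Integrating from C_{R0} to C_R: C_T = (0.147/0.767)·ln[(0.147+0.767·6.50)/(0.147+0.767·2.48)] = 0.1917·ln(5.133/2.046) = 0.1762 mol/L.
Then C_S = (C_{R0}−C_R) − C_T = 4.024 − 0.1762 = 3.847 mol/L.
Y_S = C_S/C_{R0} = 3.847/6.50 = 0.592.

0.592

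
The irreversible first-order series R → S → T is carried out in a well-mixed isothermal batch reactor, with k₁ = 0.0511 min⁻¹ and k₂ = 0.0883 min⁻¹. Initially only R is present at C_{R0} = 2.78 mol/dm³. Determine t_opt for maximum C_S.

For first-order series the maximum of C_S occurs at t_opt = ln(k₂/k₁)/(k₂−k₁).
= ln(0.0883/0.0511)/(0.0883−0.0511) = ln(1.728)/0.03720 = 0.5470/0.03720 = 14.7 min.

14.7 min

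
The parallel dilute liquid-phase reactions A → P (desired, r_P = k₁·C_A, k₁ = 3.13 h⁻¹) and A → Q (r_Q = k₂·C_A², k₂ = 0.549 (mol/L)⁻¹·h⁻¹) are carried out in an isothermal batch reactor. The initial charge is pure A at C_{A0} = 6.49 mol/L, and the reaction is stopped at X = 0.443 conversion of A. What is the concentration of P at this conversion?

C_A = C_{A0}(1−X) = 3.615 mol/L.
Along a PFR/batch, dC_P/dC_A = −r_P/(r_P+r_Q) = −k₁/(k₁+k₂·C_A).
Integrating from C_{A0} to C_A: C_P = (3.13/0.549)·ln[(3.13+0.549·6.49)/(3.13+0.549·3.61)] = 5.701·ln(6.693/5.115) = 1.533 mol/L.

1.53 mol/L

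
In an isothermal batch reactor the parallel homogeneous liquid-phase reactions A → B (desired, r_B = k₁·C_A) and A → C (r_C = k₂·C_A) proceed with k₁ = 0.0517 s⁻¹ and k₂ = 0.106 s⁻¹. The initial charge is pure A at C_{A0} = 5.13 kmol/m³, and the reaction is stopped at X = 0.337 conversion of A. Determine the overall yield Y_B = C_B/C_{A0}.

C_A = C_{A0}(1−X) = 3.401 kmol/m³.
Both paths are first order in A, so the instantaneous fraction to B is constant: dC_B/d(−C_A) = k₁/(k₁+k₂) = 0.3278.
C_B = 0.3278·(C_{A0}−C_A) = 0.3278×1.729 = 0.567 kmol/m³.
Y_B = C_B/C_{A0} = 0.5668/5.13 = 0.110.

0.110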